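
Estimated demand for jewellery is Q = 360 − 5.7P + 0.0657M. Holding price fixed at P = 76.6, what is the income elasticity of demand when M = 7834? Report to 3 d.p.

At P = 76.6, M = 7834: Q = 438.074.
Holding P constant, ∂Q/∂M = 0.0657.
η_M = (∂Q/∂M)·(M/Q) = 0.0657 × (7834/438.074) = 1.175.

1.175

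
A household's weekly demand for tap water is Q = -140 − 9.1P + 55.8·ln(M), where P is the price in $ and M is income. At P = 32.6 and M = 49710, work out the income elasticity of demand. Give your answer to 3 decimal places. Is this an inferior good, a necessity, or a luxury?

0.335 (necessity)

At P = 32.6, M = 49710: Q = 166.759.
Holding P constant, ∂Q/∂M = 55.8/M = 0.00112251.
η_M = (∂Q/∂M)·(M/Q) = 0.00112251 × (49710/166.759) = 0.335.
Since 0 < η < 1, this is a necessity.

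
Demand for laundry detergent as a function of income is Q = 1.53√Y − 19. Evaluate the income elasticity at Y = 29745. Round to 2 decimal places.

At Y = 29745: Q = 244.875.
dQ/dY = 1.53/(2√Y) = 0.00443562 at this income.
η = (dQ/dY)·(Y/Q) = 0.00443562 × (29745/244.875) = 0.54.

0.54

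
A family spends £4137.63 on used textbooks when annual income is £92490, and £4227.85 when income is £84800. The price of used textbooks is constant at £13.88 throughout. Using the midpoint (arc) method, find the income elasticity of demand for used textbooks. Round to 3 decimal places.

With a constant price, Q₁ = 4137.63/13.88 = 298.100 and Q₂ = 4227.85/13.88 = 304.600 (equivalently, work directly with expenditure since P cancels).
Midpoint %ΔQ = (4227.85 − 4137.63)/4182.74 = 0.02157; midpoint %ΔI = (84800 − 92490)/88645 = -0.08675.
η = 0.02157 / -0.08675 = -0.249.

-0.249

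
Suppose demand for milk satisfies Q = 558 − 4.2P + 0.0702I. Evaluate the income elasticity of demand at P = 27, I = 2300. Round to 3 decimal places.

0.266

At P = 27, I = 2300: Q = 606.060.
Holding P constant, ∂Q/∂I = 0.0702.
η_I = (∂Q/∂I)·(I/Q) = 0.0702 × (2300/606.060) = 0.266.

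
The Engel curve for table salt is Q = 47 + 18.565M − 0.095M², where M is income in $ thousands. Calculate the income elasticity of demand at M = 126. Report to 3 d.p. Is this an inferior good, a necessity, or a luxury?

At M = 126: Q = 877.9700.
dQ/dM = 18.565 − 0.19M = -5.37500.
η = (dQ/dM)·(M/Q) = -5.37500 × (126/877.9700) = -0.771.
η < 0 ⇒ inferior good.

-0.771 (inferior good)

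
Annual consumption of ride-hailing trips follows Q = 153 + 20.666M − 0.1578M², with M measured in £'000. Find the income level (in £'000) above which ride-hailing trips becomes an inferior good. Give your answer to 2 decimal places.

dQ/dM = 20.666 − 0.3156M.
The good is inferior where dQ/dM < 0. Setting dQ/dM = 0 gives M = 20.666 / 0.3156 = 65.48.

65.48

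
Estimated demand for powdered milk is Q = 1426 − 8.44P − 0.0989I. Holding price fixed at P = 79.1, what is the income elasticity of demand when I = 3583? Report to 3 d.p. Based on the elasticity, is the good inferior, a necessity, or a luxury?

At P = 79.1, I = 3583: Q = 404.037.
Holding P constant, ∂Q/∂I = −0.0989.
η_I = (∂Q/∂I)·(I/Q) = -0.0989 × (3583/404.037) = -0.877.
Since η < 0, this is an inferior good.

-0.877 (inferior good)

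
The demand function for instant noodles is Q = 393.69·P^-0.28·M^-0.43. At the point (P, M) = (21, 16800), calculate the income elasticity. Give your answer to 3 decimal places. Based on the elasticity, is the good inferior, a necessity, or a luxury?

For a multiplicative demand Q = A·P^α·M^β, the income elasticity is β everywhere.
Here β = -0.43, so η = -0.430.
Since η < 0, this is an inferior good.

-0.430 (inferior good)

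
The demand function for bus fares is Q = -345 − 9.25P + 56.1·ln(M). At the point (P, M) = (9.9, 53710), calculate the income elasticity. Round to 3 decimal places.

0.322

At P = 9.9, M = 53710: Q = 174.430.
Holding P constant, ∂Q/∂M = 56.1/M = 0.0010445.
η_M = (∂Q/∂M)·(M/Q) = 0.0010445 × (53710/174.430) = 0.322.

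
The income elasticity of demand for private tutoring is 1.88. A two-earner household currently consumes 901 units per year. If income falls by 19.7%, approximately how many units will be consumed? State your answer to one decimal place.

%ΔQ ≈ η × %ΔI = 1.88 × (-19.7%) = -37.036%.
New Q ≈ 901 × (1 − 0.37036) = 567.3.

567.3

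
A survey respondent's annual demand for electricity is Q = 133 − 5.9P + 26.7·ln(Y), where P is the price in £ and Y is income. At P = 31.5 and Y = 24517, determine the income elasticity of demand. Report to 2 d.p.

0.12

At P = 31.5, Y = 24517: Q = 217.010.
Holding P constant, ∂Q/∂Y = 26.7/Y = 0.00108904.
η_Y = (∂Q/∂Y)·(Y/Q) = 0.00108904 × (24517/217.010) = 0.12.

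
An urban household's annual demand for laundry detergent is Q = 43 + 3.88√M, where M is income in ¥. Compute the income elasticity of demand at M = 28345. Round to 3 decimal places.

At M = 28345: Q = 696.236.
dQ/dM = 3.88/(2√M) = 0.0115229 at this income.
η = (dQ/dM)·(M/Q) = 0.0115229 × (28345/696.236) = 0.469.

0.469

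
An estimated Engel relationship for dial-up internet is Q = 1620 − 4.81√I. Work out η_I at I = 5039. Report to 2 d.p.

At I = 5039: Q = 1278.558.
dQ/dI = -4.81/(2√I) = -0.03388 at this income.
η = (dQ/dI)·(I/Q) = -0.03388 × (5039/1278.558) = -0.13.

-0.13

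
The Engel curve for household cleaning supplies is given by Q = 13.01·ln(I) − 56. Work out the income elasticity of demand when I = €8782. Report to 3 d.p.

0.209

At I = 8782: Q = 62.137.
dQ/dI = 13.01/I = 0.00148144 at this income.
η = (dQ/dI)·(I/Q) = 0.00148144 × (8782/62.137) = 0.209.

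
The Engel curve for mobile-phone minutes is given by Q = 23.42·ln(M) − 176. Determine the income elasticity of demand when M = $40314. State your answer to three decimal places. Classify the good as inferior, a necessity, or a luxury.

0.324 (necessity)

At M = 40314: Q = 72.356.
dQ/dM = 23.42/M = 0.00058094 at this income.
η = (dQ/dM)·(M/Q) = 0.00058094 × (40314/72.356) = 0.324.
Since 0 < η < 1, the good is a necessity.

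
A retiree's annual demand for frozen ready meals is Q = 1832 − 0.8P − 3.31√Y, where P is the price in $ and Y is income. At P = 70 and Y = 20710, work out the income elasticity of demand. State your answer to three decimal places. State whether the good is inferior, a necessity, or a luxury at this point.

-0.183 (inferior good)

At P = 70, Y = 20710: Q = 1299.659.
Holding P constant, ∂Q/∂Y = -3.31/(2√Y) = -0.0115003.
η_Y = (∂Q/∂Y)·(Y/Q) = -0.0115003 × (20710/1299.659) = -0.183.
Since η < 0, this is an inferior good.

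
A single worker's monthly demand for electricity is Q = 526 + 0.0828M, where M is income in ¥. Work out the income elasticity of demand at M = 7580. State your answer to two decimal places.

0.54

At M = 7580: Q = 1153.624.
dQ/dM = 0.0828.
η = (dQ/dM)·(M/Q) = 0.0828 × (7580/1153.624) = 0.54.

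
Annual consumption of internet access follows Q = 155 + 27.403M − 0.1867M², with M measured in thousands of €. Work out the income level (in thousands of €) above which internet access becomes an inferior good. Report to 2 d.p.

73.39

dQ/dM = 27.403 − 0.3734M.
The good is inferior where dQ/dM < 0. Setting dQ/dM = 0 gives M = 27.403 / 0.3734 = 73.39.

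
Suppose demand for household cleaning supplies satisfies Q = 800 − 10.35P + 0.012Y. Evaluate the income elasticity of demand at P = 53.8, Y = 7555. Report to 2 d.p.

0.27

At P = 53.8, Y = 7555: Q = 333.830.
Holding P constant, ∂Q/∂Y = 0.012.
η_Y = (∂Q/∂Y)·(Y/Q) = 0.012 × (7555/333.830) = 0.27.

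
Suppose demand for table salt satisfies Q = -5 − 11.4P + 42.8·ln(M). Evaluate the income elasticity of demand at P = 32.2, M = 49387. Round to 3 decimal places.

0.473

At P = 32.2, M = 49387: Q = 90.479.
Holding P constant, ∂Q/∂M = 42.8/M = 0.000866625.
η_M = (∂Q/∂M)·(M/Q) = 0.000866625 × (49387/90.479) = 0.473.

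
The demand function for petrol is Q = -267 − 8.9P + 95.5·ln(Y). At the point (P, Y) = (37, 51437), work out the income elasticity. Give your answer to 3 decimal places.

0.217

At P = 37, Y = 51437: Q = 439.695.
Holding P constant, ∂Q/∂Y = 95.5/Y = 0.00185664.
η_Y = (∂Q/∂Y)·(Y/Q) = 0.00185664 × (51437/439.695) = 0.217.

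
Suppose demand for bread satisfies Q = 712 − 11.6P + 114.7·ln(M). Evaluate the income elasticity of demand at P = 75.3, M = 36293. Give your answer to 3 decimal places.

0.110

At P = 75.3, M = 36293: Q = 1042.799.
Holding P constant, ∂Q/∂M = 114.7/M = 0.00316039.
η_M = (∂Q/∂M)·(M/Q) = 0.00316039 × (36293/1042.799) = 0.110.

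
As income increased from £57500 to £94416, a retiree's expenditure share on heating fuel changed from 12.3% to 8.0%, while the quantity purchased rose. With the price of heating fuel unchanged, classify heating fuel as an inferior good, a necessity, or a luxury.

Quantity rises but the budget share falls as income rises, so 0 < η < 1.

necessity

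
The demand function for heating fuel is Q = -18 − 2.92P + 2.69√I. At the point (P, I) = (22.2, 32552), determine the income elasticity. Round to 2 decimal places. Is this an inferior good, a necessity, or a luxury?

At P = 22.2, I = 32552: Q = 402.510.
Holding P constant, ∂Q/∂I = 2.69/(2√I) = 0.00745476.
η_I = (∂Q/∂I)·(I/Q) = 0.00745476 × (32552/402.510) = 0.60.
Since 0 < η < 1, this is a necessity.

0.60 (necessity)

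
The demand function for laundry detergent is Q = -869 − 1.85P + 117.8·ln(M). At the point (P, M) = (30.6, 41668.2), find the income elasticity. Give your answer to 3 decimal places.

0.360

At P = 30.6, M = 41668.2: Q = 327.487.
Holding P constant, ∂Q/∂M = 117.8/M = 0.0028271.
η_M = (∂Q/∂M)·(M/Q) = 0.0028271 × (41668.2/327.487) = 0.360.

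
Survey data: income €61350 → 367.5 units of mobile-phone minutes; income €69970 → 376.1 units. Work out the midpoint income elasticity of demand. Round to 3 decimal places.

0.176

ΔQ = 376.1 − 367.5 = 8.6; midpoint Q̄ = (367.5 + 376.1)/2 = 371.8.
ΔI = 69970 − 61350 = 8620; midpoint Ī = (61350 + 69970)/2 = 65660.
η = (ΔQ/Q̄) ÷ (ΔI/Ī) = (8.6/371.8) ÷ (8620/65660) = 0.176.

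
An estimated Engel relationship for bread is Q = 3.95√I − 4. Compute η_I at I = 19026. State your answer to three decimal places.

At I = 19026: Q = 540.842.
dQ/dI = 3.95/(2√I) = 0.0143184 at this income.
η = (dQ/dI)·(I/Q) = 0.0143184 × (19026/540.842) = 0.504.

0.504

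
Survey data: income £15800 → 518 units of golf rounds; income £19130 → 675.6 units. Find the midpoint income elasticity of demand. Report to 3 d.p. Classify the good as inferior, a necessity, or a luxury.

1.385 (luxury)

ΔQ = 675.6 − 518 = 157.6; midpoint Q̄ = (518 + 675.6)/2 = 596.8.
ΔI = 19130 − 15800 = 3330; midpoint Ī = (15800 + 19130)/2 = 17465.
η = (ΔQ/Q̄) ÷ (ΔI/Ī) = (157.6/596.8) ÷ (3330/17465) = 1.385.
η > 1 ⇒ luxury.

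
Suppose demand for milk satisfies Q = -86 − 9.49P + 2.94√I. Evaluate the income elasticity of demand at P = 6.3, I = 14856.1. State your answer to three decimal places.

At P = 6.3, I = 14856.1: Q = 212.557.
Holding P constant, ∂Q/∂I = 2.94/(2√I) = 0.0120605.
η_I = (∂Q/∂I)·(I/Q) = 0.0120605 × (14856.1/212.557) = 0.843.

0.843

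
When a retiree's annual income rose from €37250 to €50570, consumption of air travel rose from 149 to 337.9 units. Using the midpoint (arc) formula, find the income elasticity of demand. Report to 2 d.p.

ΔQ = 337.9 − 149 = 188.9; midpoint Q̄ = (149 + 337.9)/2 = 243.45.
ΔI = 50570 − 37250 = 13320; midpoint Ī = (37250 + 50570)/2 = 43910.
η = (ΔQ/Q̄) ÷ (ΔI/Ī) = (188.9/243.45) ÷ (13320/43910) = 2.56.

2.56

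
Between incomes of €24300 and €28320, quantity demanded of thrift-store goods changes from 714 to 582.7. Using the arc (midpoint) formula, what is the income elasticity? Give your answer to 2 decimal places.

-1.33

ΔQ = 582.7 − 714 = -131.3; midpoint Q̄ = (714 + 582.7)/2 = 648.35.
ΔI = 28320 − 24300 = 4020; midpoint Ī = (24300 + 28320)/2 = 26310.
η = (ΔQ/Q̄) ÷ (ΔI/Ī) = (-131.3/648.35) ÷ (4020/26310) = -1.33.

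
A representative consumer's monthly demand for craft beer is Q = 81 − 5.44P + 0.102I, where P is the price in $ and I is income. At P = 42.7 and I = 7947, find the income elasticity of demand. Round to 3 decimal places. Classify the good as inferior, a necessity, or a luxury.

At P = 42.7, I = 7947: Q = 659.306.
Holding P constant, ∂Q/∂I = 0.102.
η_I = (∂Q/∂I)·(I/Q) = 0.102 × (7947/659.306) = 1.229.
Since η > 1, this is a luxury.

1.229 (luxury)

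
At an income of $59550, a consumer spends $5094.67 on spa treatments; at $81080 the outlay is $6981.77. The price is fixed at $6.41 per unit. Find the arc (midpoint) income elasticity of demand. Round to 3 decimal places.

1.021

With a constant price, Q₁ = 5094.67/6.41 = 794.800 and Q₂ = 6981.77/6.41 = 1089.200 (equivalently, work directly with expenditure since P cancels).
Midpoint %ΔQ = (6981.77 − 5094.67)/6038.22 = 0.31253; midpoint %ΔI = (81080 − 59550)/70315 = 0.30619.
η = 0.31253 / 0.30619 = 1.021.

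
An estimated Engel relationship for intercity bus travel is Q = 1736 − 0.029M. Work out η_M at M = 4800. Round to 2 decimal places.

At M = 4800: Q = 1596.800.
dQ/dM = −0.029.
η = (dQ/dM)·(M/Q) = -0.029 × (4800/1596.800) = -0.09.

-0.09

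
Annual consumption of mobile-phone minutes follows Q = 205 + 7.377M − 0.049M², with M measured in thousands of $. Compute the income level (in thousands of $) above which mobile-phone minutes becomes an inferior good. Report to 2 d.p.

dQ/dM = 7.377 − 0.098M.
The good is inferior where dQ/dM < 0. Setting dQ/dM = 0 gives M = 7.377 / 0.098 = 75.28.

75.28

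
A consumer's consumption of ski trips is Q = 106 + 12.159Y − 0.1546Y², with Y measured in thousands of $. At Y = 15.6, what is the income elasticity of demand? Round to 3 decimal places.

0.443

At Y = 15.6: Q = 258.0569.
dQ/dY = 12.159 − 0.3092Y = 7.33548.
η = (dQ/dY)·(Y/Q) = 7.33548 × (15.6/258.0569) = 0.443.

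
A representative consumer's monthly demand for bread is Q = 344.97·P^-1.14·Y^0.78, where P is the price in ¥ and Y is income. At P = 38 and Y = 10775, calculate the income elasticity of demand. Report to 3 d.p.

For a multiplicative demand Q = A·P^α·Y^β, the income elasticity is β everywhere.
Here β = 0.78, so η = 0.780.

0.780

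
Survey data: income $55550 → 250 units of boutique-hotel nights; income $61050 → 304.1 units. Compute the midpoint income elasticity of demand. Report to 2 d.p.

ΔQ = 304.1 − 250 = 54.1; midpoint Q̄ = (250 + 304.1)/2 = 277.05.
ΔI = 61050 − 55550 = 5500; midpoint Ī = (55550 + 61050)/2 = 58300.
η = (ΔQ/Q̄) ÷ (ΔI/Ī) = (54.1/277.05) ÷ (5500/58300) = 2.07.

2.07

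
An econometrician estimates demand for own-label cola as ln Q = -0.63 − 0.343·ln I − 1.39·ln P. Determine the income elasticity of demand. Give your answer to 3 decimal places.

-0.343

In a log-linear demand, the coefficient on ln I is the income elasticity.
So η = -0.343.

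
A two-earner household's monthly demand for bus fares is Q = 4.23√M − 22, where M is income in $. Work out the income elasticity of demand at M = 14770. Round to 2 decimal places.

At M = 14770: Q = 492.080.
dQ/dM = 4.23/(2√M) = 0.0174028 at this income.
η = (dQ/dM)·(M/Q) = 0.0174028 × (14770/492.080) = 0.52.

0.52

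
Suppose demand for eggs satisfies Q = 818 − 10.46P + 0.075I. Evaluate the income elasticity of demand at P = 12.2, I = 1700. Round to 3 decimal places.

0.156

At P = 12.2, I = 1700: Q = 817.888.
Holding P constant, ∂Q/∂I = 0.075.
η_I = (∂Q/∂I)·(I/Q) = 0.075 × (1700/817.888) = 0.156.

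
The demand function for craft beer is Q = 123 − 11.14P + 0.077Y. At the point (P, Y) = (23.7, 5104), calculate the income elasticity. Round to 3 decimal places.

At P = 23.7, Y = 5104: Q = 251.990.
Holding P constant, ∂Q/∂Y = 0.077.
η_Y = (∂Q/∂Y)·(Y/Q) = 0.077 × (5104/251.990) = 1.560.

1.560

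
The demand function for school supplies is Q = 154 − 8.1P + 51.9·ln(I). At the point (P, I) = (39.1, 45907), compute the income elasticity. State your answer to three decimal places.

0.132

At P = 39.1, I = 45907: Q = 394.404.
Holding P constant, ∂Q/∂I = 51.9/I = 0.00113055.
η_I = (∂Q/∂I)·(I/Q) = 0.00113055 × (45907/394.404) = 0.132.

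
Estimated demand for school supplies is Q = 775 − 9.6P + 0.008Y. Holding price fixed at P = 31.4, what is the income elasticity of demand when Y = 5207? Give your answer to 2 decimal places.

0.08

At P = 31.4, Y = 5207: Q = 515.216.
Holding P constant, ∂Q/∂Y = 0.008.
η_Y = (∂Q/∂Y)·(Y/Q) = 0.008 × (5207/515.216) = 0.08.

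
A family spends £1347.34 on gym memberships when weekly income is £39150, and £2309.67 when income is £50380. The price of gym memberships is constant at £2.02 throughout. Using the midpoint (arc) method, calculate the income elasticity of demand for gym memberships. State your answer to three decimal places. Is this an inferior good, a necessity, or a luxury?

2.098 (luxury)

With a constant price, Q₁ = 1347.34/2.02 = 667.000 and Q₂ = 2309.67/2.02 = 1143.401 (equivalently, work directly with expenditure since P cancels).
Midpoint %ΔQ = (2309.67 − 1347.34)/1828.51 = 0.52629; midpoint %ΔI = (50380 − 39150)/44765 = 0.25087.
η = 0.52629 / 0.25087 = 2.098.
η > 1 ⇒ luxury.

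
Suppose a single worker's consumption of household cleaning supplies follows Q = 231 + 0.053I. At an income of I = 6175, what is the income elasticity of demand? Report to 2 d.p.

0.59

At I = 6175: Q = 558.275.
dQ/dI = 0.053.
η = (dQ/dI)·(I/Q) = 0.053 × (6175/558.275) = 0.59.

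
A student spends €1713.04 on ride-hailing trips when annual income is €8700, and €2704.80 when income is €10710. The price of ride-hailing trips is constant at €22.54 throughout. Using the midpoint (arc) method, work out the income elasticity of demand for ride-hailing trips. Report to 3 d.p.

2.168

With a constant price, Q₁ = 1713.04/22.54 = 76.000 and Q₂ = 2704.80/22.54 = 120.000 (equivalently, work directly with expenditure since P cancels).
Midpoint %ΔQ = (2704.80 − 1713.04)/2208.92 = 0.44898; midpoint %ΔI = (10710 − 8700)/9705 = 0.20711.
η = 0.44898 / 0.20711 = 2.168.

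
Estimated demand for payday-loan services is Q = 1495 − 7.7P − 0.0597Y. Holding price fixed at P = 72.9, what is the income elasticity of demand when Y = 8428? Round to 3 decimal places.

-1.169

At P = 72.9, Y = 8428: Q = 430.518.
Holding P constant, ∂Q/∂Y = −0.0597.
η_Y = (∂Q/∂Y)·(Y/Q) = -0.0597 × (8428/430.518) = -1.169.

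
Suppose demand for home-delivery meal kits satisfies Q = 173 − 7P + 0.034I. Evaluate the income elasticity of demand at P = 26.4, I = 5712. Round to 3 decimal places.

At P = 26.4, I = 5712: Q = 182.408.
Holding P constant, ∂Q/∂I = 0.034.
η_I = (∂Q/∂I)·(I/Q) = 0.034 × (5712/182.408) = 1.065.

1.065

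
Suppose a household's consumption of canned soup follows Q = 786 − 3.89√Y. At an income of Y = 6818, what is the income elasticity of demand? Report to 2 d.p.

At Y = 6818: Q = 464.798.
dQ/dY = -3.89/(2√Y) = -0.0235554 at this income.
η = (dQ/dY)·(Y/Q) = -0.0235554 × (6818/464.798) = -0.35.

-0.35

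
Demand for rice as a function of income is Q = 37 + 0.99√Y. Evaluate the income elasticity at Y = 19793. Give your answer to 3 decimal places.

0.395

At Y = 19793: Q = 176.281.
dQ/dY = 0.99/(2√Y) = 0.00351843 at this income.
η = (dQ/dY)·(Y/Q) = 0.00351843 × (19793/176.281) = 0.395.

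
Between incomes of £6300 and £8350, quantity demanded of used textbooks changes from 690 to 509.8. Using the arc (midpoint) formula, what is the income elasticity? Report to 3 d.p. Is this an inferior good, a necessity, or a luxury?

ΔQ = 509.8 − 690 = -180.2; midpoint Q̄ = (690 + 509.8)/2 = 599.9.
ΔI = 8350 − 6300 = 2050; midpoint Ī = (6300 + 8350)/2 = 7325.
η = (ΔQ/Q̄) ÷ (ΔI/Ī) = (-180.2/599.9) ÷ (2050/7325) = -1.073.
η < 0 ⇒ inferior good.

-1.073 (inferior good)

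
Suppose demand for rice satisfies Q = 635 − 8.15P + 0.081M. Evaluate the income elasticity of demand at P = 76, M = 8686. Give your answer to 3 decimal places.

0.978

At P = 76, M = 8686: Q = 719.166.
Holding P constant, ∂Q/∂M = 0.081.
η_M = (∂Q/∂M)·(M/Q) = 0.081 × (8686/719.166) = 0.978.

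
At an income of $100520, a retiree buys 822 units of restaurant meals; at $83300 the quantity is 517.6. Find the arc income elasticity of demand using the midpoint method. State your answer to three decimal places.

ΔQ = 517.6 − 822 = -304.4; midpoint Q̄ = (822 + 517.6)/2 = 669.8.
ΔI = 83300 − 100520 = -17220; midpoint Ī = (100520 + 83300)/2 = 91910.
η = (ΔQ/Q̄) ÷ (ΔI/Ī) = (-304.4/669.8) ÷ (-17220/91910) = 2.426.

2.426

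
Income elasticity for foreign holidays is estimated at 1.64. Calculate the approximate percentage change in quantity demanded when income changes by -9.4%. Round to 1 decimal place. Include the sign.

%ΔQ ≈ η × %ΔI = 1.64 × (-9.4%) = -15.4%.

-15.4%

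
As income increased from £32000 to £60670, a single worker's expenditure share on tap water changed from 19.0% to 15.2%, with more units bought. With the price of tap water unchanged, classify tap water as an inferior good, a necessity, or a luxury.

necessity

Quantity rises but the budget share falls as income rises, so 0 < η < 1.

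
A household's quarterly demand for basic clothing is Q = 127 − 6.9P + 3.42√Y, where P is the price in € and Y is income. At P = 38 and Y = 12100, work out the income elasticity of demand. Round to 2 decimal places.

0.78

At P = 38, Y = 12100: Q = 241.000.
Holding P constant, ∂Q/∂Y = 3.42/(2√Y) = 0.0155455.
η_Y = (∂Q/∂Y)·(Y/Q) = 0.0155455 × (12100/241.000) = 0.78.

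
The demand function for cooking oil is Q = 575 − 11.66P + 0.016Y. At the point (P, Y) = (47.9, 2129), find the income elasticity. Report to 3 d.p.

At P = 47.9, Y = 2129: Q = 50.550.
Holding P constant, ∂Q/∂Y = 0.016.
η_Y = (∂Q/∂Y)·(Y/Q) = 0.016 × (2129/50.550) = 0.674.

0.674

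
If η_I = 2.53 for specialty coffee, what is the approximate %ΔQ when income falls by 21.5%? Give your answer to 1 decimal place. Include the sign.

-54.4%

%ΔQ ≈ η × %ΔI = 2.53 × (-21.5%) = -54.4%.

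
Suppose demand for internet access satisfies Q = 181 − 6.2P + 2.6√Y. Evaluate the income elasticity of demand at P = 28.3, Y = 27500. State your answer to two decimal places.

At P = 28.3, Y = 27500: Q = 436.701.
Holding P constant, ∂Q/∂Y = 2.6/(2√Y) = 0.00783929.
η_Y = (∂Q/∂Y)·(Y/Q) = 0.00783929 × (27500/436.701) = 0.49.

0.49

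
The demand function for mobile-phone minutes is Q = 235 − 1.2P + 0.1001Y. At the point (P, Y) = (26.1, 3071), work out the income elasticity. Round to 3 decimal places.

0.601

At P = 26.1, Y = 3071: Q = 511.087.
Holding P constant, ∂Q/∂Y = 0.1001.
η_Y = (∂Q/∂Y)·(Y/Q) = 0.1001 × (3071/511.087) = 0.601.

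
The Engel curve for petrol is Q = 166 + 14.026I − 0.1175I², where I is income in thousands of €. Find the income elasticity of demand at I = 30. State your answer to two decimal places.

At I = 30: Q = 481.0300.
dQ/dI = 14.026 − 0.235I = 6.97600.
η = (dQ/dI)·(I/Q) = 6.97600 × (30/481.0300) = 0.44.

0.44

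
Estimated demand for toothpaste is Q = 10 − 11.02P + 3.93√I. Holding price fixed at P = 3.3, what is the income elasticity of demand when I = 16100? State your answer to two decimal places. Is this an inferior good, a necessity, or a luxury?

0.53 (necessity)

At P = 3.3, I = 16100: Q = 472.295.
Holding P constant, ∂Q/∂I = 3.93/(2√I) = 0.0154864.
η_I = (∂Q/∂I)·(I/Q) = 0.0154864 × (16100/472.295) = 0.53.
Since 0 < η < 1, this is a necessity.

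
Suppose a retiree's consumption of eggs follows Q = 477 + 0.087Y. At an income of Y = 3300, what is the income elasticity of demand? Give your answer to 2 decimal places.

0.38

At Y = 3300: Q = 764.100.
dQ/dY = 0.087.
η = (dQ/dY)·(Y/Q) = 0.087 × (3300/764.100) = 0.38.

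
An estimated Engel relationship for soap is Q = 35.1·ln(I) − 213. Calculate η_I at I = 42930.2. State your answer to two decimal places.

At I = 42930.2: Q = 161.423.
dQ/dI = 35.1/I = 0.000817606 at this income.
η = (dQ/dI)·(I/Q) = 0.000817606 × (42930.2/161.423) = 0.22.

0.22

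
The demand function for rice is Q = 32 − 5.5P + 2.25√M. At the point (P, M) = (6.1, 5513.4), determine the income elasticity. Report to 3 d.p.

At P = 6.1, M = 5513.4: Q = 165.518.
Holding P constant, ∂Q/∂M = 2.25/(2√M) = 0.0151511.
η_M = (∂Q/∂M)·(M/Q) = 0.0151511 × (5513.4/165.518) = 0.505.

0.505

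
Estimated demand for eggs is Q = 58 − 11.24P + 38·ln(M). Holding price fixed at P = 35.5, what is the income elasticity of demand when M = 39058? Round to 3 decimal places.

At P = 35.5, M = 39058: Q = 60.747.
Holding P constant, ∂Q/∂M = 38/M = 0.000972912.
η_M = (∂Q/∂M)·(M/Q) = 0.000972912 × (39058/60.747) = 0.626.

0.626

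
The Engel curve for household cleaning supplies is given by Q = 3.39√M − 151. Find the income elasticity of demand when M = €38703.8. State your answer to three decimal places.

0.646

At M = 38703.8: Q = 515.924.
dQ/dM = 3.39/(2√M) = 0.00861575 at this income.
η = (dQ/dM)·(M/Q) = 0.00861575 × (38703.8/515.924) = 0.646.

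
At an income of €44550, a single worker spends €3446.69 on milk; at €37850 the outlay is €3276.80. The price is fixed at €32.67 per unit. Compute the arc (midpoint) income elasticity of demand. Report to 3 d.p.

0.311

With a constant price, Q₁ = 3446.69/32.67 = 105.500 and Q₂ = 3276.80/32.67 = 100.300 (equivalently, work directly with expenditure since P cancels).
Midpoint %ΔQ = (3276.80 − 3446.69)/3361.75 = -0.05054; midpoint %ΔI = (37850 − 44550)/41200 = -0.16262.
η = -0.05054 / -0.16262 = 0.311.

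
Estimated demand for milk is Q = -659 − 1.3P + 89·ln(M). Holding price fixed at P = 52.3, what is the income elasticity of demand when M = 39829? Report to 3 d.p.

At P = 52.3, M = 39829: Q = 215.729.
Holding P constant, ∂Q/∂M = 89/M = 0.00223455.
η_M = (∂Q/∂M)·(M/Q) = 0.00223455 × (39829/215.729) = 0.413.

0.413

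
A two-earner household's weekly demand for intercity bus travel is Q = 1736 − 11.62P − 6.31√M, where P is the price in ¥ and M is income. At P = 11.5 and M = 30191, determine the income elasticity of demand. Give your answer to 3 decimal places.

-1.083

At P = 11.5, M = 30191: Q = 505.972.
Holding P constant, ∂Q/∂M = -6.31/(2√M) = -0.0181577.
η_M = (∂Q/∂M)·(M/Q) = -0.0181577 × (30191/505.972) = -1.083.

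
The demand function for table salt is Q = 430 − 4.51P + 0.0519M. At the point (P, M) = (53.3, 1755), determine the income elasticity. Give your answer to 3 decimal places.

At P = 53.3, M = 1755: Q = 280.702.
Holding P constant, ∂Q/∂M = 0.0519.
η_M = (∂Q/∂M)·(M/Q) = 0.0519 × (1755/280.702) = 0.324.

0.324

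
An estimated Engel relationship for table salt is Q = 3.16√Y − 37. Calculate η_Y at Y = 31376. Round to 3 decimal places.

0.535

At Y = 31376: Q = 522.739.
dQ/dY = 3.16/(2√Y) = 0.00891987 at this income.
η = (dQ/dY)·(Y/Q) = 0.00891987 × (31376/522.739) = 0.535.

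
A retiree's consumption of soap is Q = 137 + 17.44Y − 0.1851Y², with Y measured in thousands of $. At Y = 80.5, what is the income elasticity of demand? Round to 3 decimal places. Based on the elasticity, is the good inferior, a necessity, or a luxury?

-2.914 (inferior good)

At Y = 80.5: Q = 341.4257.
dQ/dY = 17.44 − 0.3702Y = -12.36110.
η = (dQ/dY)·(Y/Q) = -12.36110 × (80.5/341.4257) = -2.914.
η < 0 ⇒ inferior good.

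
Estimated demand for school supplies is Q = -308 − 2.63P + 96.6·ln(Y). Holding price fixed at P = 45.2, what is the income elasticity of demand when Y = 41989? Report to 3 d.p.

0.161

At P = 45.2, Y = 41989: Q = 601.447.
Holding P constant, ∂Q/∂Y = 96.6/Y = 0.0023006.
η_Y = (∂Q/∂Y)·(Y/Q) = 0.0023006 × (41989/601.447) = 0.161.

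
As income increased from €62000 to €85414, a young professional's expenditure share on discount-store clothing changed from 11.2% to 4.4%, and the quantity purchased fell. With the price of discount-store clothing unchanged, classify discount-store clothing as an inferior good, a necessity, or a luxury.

inferior good

Quantity demanded falls as income rises, so η < 0.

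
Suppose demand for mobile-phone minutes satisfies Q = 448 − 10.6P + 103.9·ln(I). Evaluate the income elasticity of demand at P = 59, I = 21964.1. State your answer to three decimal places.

0.121

At P = 59, I = 21964.1: Q = 861.305.
Holding P constant, ∂Q/∂I = 103.9/I = 0.00473045.
η_I = (∂Q/∂I)·(I/Q) = 0.00473045 × (21964.1/861.305) = 0.121.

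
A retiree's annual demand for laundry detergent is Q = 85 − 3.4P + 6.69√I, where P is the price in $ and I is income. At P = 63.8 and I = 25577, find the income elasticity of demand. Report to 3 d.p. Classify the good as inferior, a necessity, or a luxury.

0.570 (necessity)

At P = 63.8, I = 25577: Q = 937.999.
Holding P constant, ∂Q/∂I = 6.69/(2√I) = 0.0209156.
η_I = (∂Q/∂I)·(I/Q) = 0.0209156 × (25577/937.999) = 0.570.
Since 0 < η < 1, this is a necessity.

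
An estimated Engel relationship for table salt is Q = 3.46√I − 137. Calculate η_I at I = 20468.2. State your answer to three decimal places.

At I = 20468.2: Q = 358.012.
dQ/dI = 3.46/(2√I) = 0.0120922 at this income.
η = (dQ/dI)·(I/Q) = 0.0120922 × (20468.2/358.012) = 0.691.

0.691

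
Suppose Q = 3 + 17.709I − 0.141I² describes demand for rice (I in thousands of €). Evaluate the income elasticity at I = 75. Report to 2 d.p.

-0.48

At I = 75: Q = 538.0500.
dQ/dI = 17.709 − 0.282I = -3.44100.
η = (dQ/dI)·(I/Q) = -3.44100 × (75/538.0500) = -0.48.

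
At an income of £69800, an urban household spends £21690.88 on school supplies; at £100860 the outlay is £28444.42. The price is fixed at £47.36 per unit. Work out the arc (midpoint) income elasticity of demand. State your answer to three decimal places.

0.740

With a constant price, Q₁ = 21690.88/47.36 = 458.000 and Q₂ = 28444.42/47.36 = 600.600 (equivalently, work directly with expenditure since P cancels).
Midpoint %ΔQ = (28444.42 − 21690.88)/25067.65 = 0.26941; midpoint %ΔI = (100860 − 69800)/85330 = 0.36400.
η = 0.26941 / 0.36400 = 0.740.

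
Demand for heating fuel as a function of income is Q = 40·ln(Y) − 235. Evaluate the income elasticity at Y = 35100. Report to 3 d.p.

At Y = 35100: Q = 183.638.
dQ/dY = 40/Y = 0.0011396 at this income.
η = (dQ/dY)·(Y/Q) = 0.0011396 × (35100/183.638) = 0.218.

0.218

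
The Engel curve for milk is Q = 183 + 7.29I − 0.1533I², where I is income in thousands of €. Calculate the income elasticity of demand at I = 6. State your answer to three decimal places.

At I = 6: Q = 221.2212.
dQ/dI = 7.29 − 0.3066I = 5.45040.
η = (dQ/dI)·(I/Q) = 5.45040 × (6/221.2212) = 0.148.

0.148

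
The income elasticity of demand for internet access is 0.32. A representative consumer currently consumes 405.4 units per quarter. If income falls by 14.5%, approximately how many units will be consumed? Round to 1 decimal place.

%ΔQ ≈ η × %ΔI = 0.32 × (-14.5%) = -4.64%.
New Q ≈ 405.4 × (1 − 0.0464) = 386.6.

386.6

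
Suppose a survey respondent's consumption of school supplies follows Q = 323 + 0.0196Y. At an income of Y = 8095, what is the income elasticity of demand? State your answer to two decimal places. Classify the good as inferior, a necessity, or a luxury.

At Y = 8095: Q = 481.662.
dQ/dY = 0.0196.
η = (dQ/dY)·(Y/Q) = 0.0196 × (8095/481.662) = 0.33.
Since 0 < η < 1, the good is a necessity.

0.33 (necessity)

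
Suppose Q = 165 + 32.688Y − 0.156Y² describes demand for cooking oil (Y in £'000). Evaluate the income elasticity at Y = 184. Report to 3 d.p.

At Y = 184: Q = 898.0560.
dQ/dY = 32.688 − 0.312Y = -24.72000.
η = (dQ/dY)·(Y/Q) = -24.72000 × (184/898.0560) = -5.065.

-5.065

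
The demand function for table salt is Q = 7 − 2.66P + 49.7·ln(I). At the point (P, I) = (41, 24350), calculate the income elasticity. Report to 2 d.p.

0.12

At P = 41, I = 24350: Q = 399.924.
Holding P constant, ∂Q/∂I = 49.7/I = 0.00204107.
η_I = (∂Q/∂I)·(I/Q) = 0.00204107 × (24350/399.924) = 0.12.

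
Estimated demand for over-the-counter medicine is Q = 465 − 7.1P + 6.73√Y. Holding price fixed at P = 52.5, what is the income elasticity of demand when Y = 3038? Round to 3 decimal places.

At P = 52.5, Y = 3038: Q = 463.195.
Holding P constant, ∂Q/∂Y = 6.73/(2√Y) = 0.0610508.
η_Y = (∂Q/∂Y)·(Y/Q) = 0.0610508 × (3038/463.195) = 0.400.

0.400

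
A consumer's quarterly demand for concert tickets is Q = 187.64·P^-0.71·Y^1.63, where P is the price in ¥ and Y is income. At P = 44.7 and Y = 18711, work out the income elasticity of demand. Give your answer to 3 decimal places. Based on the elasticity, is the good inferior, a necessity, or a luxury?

For a multiplicative demand Q = A·P^α·Y^β, the income elasticity is β everywhere.
Here β = 1.63, so η = 1.630.
Since η > 1, this is a luxury.

1.630 (luxury)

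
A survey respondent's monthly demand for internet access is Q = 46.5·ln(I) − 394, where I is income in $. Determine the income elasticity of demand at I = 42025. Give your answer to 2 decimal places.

0.46

At I = 42025: Q = 101.040.
dQ/dI = 46.5/I = 0.00110648 at this income.
η = (dQ/dI)·(I/Q) = 0.00110648 × (42025/101.040) = 0.46.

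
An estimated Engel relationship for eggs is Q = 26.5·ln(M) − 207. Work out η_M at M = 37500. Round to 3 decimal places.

At M = 37500: Q = 72.101.
dQ/dM = 26.5/M = 0.000706667 at this income.
η = (dQ/dM)·(M/Q) = 0.000706667 × (37500/72.101) = 0.368.

0.368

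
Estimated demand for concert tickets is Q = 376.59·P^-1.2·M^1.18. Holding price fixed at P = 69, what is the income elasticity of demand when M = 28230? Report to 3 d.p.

For a multiplicative demand Q = A·P^α·M^β, the income elasticity is β everywhere.
Here β = 1.18, so η = 1.180.

1.180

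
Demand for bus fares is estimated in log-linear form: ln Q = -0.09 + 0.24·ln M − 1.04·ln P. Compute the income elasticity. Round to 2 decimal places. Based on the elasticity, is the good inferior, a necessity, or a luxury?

0.24 (necessity)

In a log-linear demand, the coefficient on ln M is the income elasticity.
So η = 0.24.
0 < η < 1 ⇒ necessity.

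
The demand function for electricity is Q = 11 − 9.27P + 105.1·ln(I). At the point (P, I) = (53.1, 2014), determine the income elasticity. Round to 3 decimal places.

At P = 53.1, I = 2014: Q = 318.351.
Holding P constant, ∂Q/∂I = 105.1/I = 0.0521847.
η_I = (∂Q/∂I)·(I/Q) = 0.0521847 × (2014/318.351) = 0.330.

0.330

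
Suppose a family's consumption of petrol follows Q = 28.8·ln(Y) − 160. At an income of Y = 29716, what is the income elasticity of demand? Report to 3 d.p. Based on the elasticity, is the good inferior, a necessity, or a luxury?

0.211 (necessity)

At Y = 29716: Q = 136.624.
dQ/dY = 28.8/Y = 0.000969175 at this income.
η = (dQ/dY)·(Y/Q) = 0.000969175 × (29716/136.624) = 0.211.
Since 0 < η < 1, the good is a necessity.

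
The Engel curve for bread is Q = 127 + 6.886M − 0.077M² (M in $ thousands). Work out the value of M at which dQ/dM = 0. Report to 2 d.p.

dQ/dM = 6.886 − 0.154M.
The good is inferior where dQ/dM < 0. Setting dQ/dM = 0 gives M = 6.886 / 0.154 = 44.71.

44.71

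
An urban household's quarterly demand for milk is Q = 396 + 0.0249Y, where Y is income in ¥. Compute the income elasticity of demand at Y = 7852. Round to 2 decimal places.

0.33

At Y = 7852: Q = 591.515.
dQ/dY = 0.0249.
η = (dQ/dY)·(Y/Q) = 0.0249 × (7852/591.515) = 0.33.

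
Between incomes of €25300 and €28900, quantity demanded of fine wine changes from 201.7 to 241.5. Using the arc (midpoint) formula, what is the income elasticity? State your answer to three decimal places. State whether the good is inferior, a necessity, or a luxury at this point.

ΔQ = 241.5 − 201.7 = 39.8; midpoint Q̄ = (201.7 + 241.5)/2 = 221.6.
ΔI = 28900 − 25300 = 3600; midpoint Ī = (25300 + 28900)/2 = 27100.
η = (ΔQ/Q̄) ÷ (ΔI/Ī) = (39.8/221.6) ÷ (3600/27100) = 1.352.
η > 1 ⇒ luxury.

1.352 (luxury)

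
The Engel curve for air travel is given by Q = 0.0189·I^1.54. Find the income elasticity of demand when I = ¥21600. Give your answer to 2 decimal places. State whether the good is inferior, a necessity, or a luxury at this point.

1.54 (luxury)

For Q = A·I^β the income elasticity is constant and equal to β.
Here β = 1.54, so η = 1.54.
Since η > 1, the good is a luxury.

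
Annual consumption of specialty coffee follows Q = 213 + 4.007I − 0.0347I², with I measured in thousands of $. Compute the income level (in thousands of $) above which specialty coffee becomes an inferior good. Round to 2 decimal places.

dQ/dI = 4.007 − 0.0694I.
The good is inferior where dQ/dI < 0. Setting dQ/dI = 0 gives I = 4.007 / 0.0694 = 57.74.

57.74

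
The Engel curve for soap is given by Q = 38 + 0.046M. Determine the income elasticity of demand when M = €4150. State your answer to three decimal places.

At M = 4150: Q = 228.900.
dQ/dM = 0.046.
η = (dQ/dM)·(M/Q) = 0.046 × (4150/228.900) = 0.834.

0.834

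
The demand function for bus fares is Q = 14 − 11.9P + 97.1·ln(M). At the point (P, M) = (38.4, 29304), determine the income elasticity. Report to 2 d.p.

At P = 38.4, M = 29304: Q = 555.760.
Holding P constant, ∂Q/∂M = 97.1/M = 0.00331354.
η_M = (∂Q/∂M)·(M/Q) = 0.00331354 × (29304/555.760) = 0.17.

0.17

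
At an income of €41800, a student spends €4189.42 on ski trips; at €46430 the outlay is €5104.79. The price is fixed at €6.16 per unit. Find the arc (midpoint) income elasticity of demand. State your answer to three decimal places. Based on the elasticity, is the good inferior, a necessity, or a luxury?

1.877 (luxury)

With a constant price, Q₁ = 4189.42/6.16 = 680.101 and Q₂ = 5104.79/6.16 = 828.700 (equivalently, work directly with expenditure since P cancels).
Midpoint %ΔQ = (5104.79 − 4189.42)/4647.10 = 0.19698; midpoint %ΔI = (46430 − 41800)/44115 = 0.10495.
η = 0.19698 / 0.10495 = 1.877.
η > 1 ⇒ luxury.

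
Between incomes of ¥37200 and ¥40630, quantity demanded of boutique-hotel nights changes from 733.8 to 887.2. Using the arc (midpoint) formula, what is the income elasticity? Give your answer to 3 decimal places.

2.147

ΔQ = 887.2 − 733.8 = 153.4; midpoint Q̄ = (733.8 + 887.2)/2 = 810.5.
ΔI = 40630 − 37200 = 3430; midpoint Ī = (37200 + 40630)/2 = 38915.
η = (ΔQ/Q̄) ÷ (ΔI/Ī) = (153.4/810.5) ÷ (3430/38915) = 2.147.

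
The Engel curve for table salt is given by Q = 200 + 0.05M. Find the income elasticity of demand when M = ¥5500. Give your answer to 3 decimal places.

0.579

At M = 5500: Q = 475.000.
dQ/dM = 0.05.
η = (dQ/dM)·(M/Q) = 0.05 × (5500/475.000) = 0.579.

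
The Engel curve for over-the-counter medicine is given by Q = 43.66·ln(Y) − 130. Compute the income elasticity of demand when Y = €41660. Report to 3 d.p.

At Y = 41660: Q = 334.424.
dQ/dY = 43.66/Y = 0.00104801 at this income.
η = (dQ/dY)·(Y/Q) = 0.00104801 × (41660/334.424) = 0.131.

0.131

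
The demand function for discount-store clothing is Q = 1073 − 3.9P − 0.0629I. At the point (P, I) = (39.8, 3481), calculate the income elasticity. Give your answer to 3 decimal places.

At P = 39.8, I = 3481: Q = 698.825.
Holding P constant, ∂Q/∂I = −0.0629.
η_I = (∂Q/∂I)·(I/Q) = -0.0629 × (3481/698.825) = -0.313.

-0.313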